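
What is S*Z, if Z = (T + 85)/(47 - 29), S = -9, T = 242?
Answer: -327/2 ≈ -163.50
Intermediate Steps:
Z = 109/6 (Z = (242 + 85)/(47 - 29) = 327/18 = 327*(1/18) = 109/6 ≈ 18.167)
S*Z = -9*109/6 = -327/2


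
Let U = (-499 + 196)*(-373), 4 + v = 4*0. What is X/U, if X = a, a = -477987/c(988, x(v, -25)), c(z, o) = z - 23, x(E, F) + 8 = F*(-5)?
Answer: -159329/36354445 ≈ -0.0043827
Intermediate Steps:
v = -4 (v = -4 + 4*0 = -4 + 0 = -4)
x(E, F) = -8 - 5*F (x(E, F) = -8 + F*(-5) = -8 - 5*F)
c(z, o) = -23 + z
U = 113019 (U = -303*(-373) = 113019)
a = -477987/965 (a = -477987/(-23 + 988) = -477987/965 ≈ -495.32)
X = -477987/965 ≈ -495.32
X/U = -477987/965/113019 = -477987/965*1/113019 = -159329/36354445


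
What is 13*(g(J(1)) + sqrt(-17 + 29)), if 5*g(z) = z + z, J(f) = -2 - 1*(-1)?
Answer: -26/5 + 26*sqrt(3) ≈ 39.833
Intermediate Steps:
J(f) = -1 (J(f) = -2 + 1 = -1)
g(z) = 2*z/5 (g(z) = (z + z)/5 = (2*z)/5 = 2*z/5)
13*(g(J(1)) + sqrt(-17 + 29)) = 13*((2/5)*(-1) + sqrt(-17 + 29)) = 13*(-2/5 + sqrt(12)) = 13*(-2/5 + 2*sqrt(3)) = -26/5 + 26*sqrt(3)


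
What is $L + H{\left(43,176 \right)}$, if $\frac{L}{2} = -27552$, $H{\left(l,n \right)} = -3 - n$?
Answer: $-55283$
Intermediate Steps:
$L = -55104$ ($L = 2 \left(-27552\right) = -55104$)
$L + H{\left(43,176 \right)} = -55104 - 179 = -55283$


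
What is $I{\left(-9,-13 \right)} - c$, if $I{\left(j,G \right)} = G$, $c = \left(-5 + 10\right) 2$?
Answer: $-23$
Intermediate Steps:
$c = 10$ ($c = 5 \cdot 2 = 10$)
$I{\left(-9,-13 \right)} - c = -13 - 10 = -23$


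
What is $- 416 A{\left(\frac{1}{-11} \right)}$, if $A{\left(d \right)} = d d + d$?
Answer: $\frac{4160}{121} \approx 34.38$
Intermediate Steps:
$A{\left(d \right)} = d + d^{2}$ ($A{\left(d \right)} = d^{2} + d = d + d^{2}$)
$- 416 A{\left(\frac{1}{-11} \right)} = - 416 \frac{1 + \frac{1}{-11}}{-11} = - 416 \left(- \frac{1 - \frac{1}{11}}{11}\right) = - 416 \left(\left(- \frac{1}{11}\right) \frac{10}{11}\right) = \left(-416\right) \left(- \frac{10}{121}\right) = \frac{4160}{121}$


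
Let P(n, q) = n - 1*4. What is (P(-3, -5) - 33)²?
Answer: 1600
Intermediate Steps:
P(n, q) = -4 + n (P(n, q) = n - 4 = -4 + n)
(P(-3, -5) - 33)² = ((-4 - 3) - 33)² = (-7 - 33)² = (-40)² = 1600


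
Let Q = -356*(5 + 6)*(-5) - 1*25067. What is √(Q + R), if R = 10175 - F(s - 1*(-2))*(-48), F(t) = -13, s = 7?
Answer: 4*√254 ≈ 63.750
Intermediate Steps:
R = 9551 (R = 10175 - (-13)*(-48) = 10175 - 1*624 = 10175 - 624 = 9551)
Q = -5487 (Q = -3916*(-5) - 25067 = -356*(-55) - 25067 = 19580 - 25067 = -5487)
√(Q + R) = √(-5487 + 9551) = √4064 = 4*√254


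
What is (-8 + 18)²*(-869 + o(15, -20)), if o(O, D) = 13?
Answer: -85600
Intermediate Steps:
(-8 + 18)²*(-869 + o(15, -20)) = (-8 + 18)²*(-869 + 13) = 10²*(-856) = 100*(-856) = -85600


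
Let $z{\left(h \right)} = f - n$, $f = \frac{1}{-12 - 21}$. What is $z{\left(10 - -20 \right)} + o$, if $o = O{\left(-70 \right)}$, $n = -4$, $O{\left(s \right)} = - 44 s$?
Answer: $\frac{101771}{33} \approx 3084.0$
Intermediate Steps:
$f = - \frac{1}{33}$ ($f = \frac{1}{-33} = - \frac{1}{33} \approx -0.030303$)
$z{\left(h \right)} = \frac{131}{33}$ ($z{\left(h \right)} = - \frac{1}{33} - -4 = - \frac{1}{33} + 4 = \frac{131}{33}$)
$o = 3080$ ($o = \left(-44\right) \left(-70\right) = 3080$)
$z{\left(10 - -20 \right)} + o = \frac{131}{33} + 3080 = \frac{101771}{33}$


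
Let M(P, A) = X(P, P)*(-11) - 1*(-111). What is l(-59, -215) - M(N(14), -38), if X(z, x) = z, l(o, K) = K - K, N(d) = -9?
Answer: -210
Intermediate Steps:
l(o, K) = 0
M(P, A) = 111 - 11*P (M(P, A) = P*(-11) - 1*(-111) = -11*P + 111 = 111 - 11*P)
l(-59, -215) - M(N(14), -38) = 0 - (111 - 11*(-9)) = 0 - (111 + 99) = 0 - 1*210 = 0 - 210 = -210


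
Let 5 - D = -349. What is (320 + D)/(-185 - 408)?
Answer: -674/593 ≈ -1.1366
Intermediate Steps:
D = 354 (D = 5 - 1*(-349) = 5 + 349 = 354)
(320 + D)/(-185 - 408) = (320 + 354)/(-185 - 408) = 674/(-593) = 674*(-1/593) = -674/593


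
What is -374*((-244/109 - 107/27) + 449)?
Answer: -487380344/2943 ≈ -1.6561e+5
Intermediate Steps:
-374*((-244/109 - 107/27) + 449) = -374*(-18251/2943 + 449) = -374*1303156/2943 = -487380344/2943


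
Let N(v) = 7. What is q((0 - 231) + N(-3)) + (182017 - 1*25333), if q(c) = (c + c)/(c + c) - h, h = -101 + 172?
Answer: 156614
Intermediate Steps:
h = 71
q(c) = -70 (q(c) = (c + c)/(c + c) - 1*71 = (2*c)/((2*c)) - 71 = (2*c)*(1/(2*c)) - 71 = 1 - 71 = -70)
q((0 - 231) + N(-3)) + (182017 - 1*25333) = -70 + (182017 - 1*25333) = -70 + (182017 - 25333) = -70 + 156684 = 156614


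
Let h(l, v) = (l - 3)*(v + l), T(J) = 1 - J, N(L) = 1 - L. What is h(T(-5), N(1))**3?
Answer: 5832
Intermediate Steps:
h(l, v) = (-3 + l)*(l + v)
h(T(-5), N(1))**3 = ((1 - 1*(-5))**2 - 3*(1 - 1*(-5)) - 3*(1 - 1*1) + (1 - 1*(-5))*(1 - 1*1))**3 = ((1 + 5)**2 - 3*(1 + 5) - 3*(1 - 1) + (1 + 5)*(1 - 1))**3 = (6**2 - 3*6 - 3*0 + 6*0)**3 = (36 - 18 + 0 + 0)**3 = 18**3 = 5832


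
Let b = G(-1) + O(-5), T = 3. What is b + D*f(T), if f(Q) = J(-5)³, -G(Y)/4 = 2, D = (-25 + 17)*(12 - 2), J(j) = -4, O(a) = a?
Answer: 5107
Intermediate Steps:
D = -80 (D = -8*10 = -80)
G(Y) = -8 (G(Y) = -4*2 = -8)
f(Q) = -64 (f(Q) = (-4)³ = -64)
b = -13 (b = -8 - 5 = -13)
b + D*f(T) = -13 - 80*(-64) = -13 + 5120 = 5107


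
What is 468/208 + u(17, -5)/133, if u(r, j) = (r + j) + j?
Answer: 175/76 ≈ 2.3026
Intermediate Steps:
u(r, j) = r + 2*j (u(r, j) = (j + r) + j = r + 2*j)
468/208 + u(17, -5)/133 = 468/208 + (17 + 2*(-5))/133 = 468*(1/208) + (17 - 10)*(1/133) = 9/4 + 7*(1/133) = 9/4 + 1/19 = 175/76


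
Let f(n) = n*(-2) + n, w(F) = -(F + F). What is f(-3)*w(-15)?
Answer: 90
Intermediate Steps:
w(F) = -2*F
f(n) = -n (f(n) = -2*n + n = -n)
f(-3)*w(-15) = (-1*(-3))*(-2*(-15)) = 3*30 = 90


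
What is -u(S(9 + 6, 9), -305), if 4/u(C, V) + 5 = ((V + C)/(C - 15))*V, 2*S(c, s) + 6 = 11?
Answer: 2/3693 ≈ 0.00054157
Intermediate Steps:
S(c, s) = 5/2 (S(c, s) = -3 + (½)*11 = -3 + 11/2 = 5/2)
u(C, V) = 4/(-5 + V*(C + V)/(-15 + C)) (u(C, V) = 4/(-5 + ((V + C)/(C - 15))*V) = 4/(-5 + ((C + V)/(-15 + C))*V) = 4/(-5 + V*(C + V)/(-15 + C)))
-u(S(9 + 6, 9), -305) = -4*(-15 + 5/2)/(75 + (-305)² - 5*5/2 + (5/2)*(-305)) = -4*(-25)/((75 + 93025 - 25/2 - 1525/2)*2) = -4*(-25)/(92325*2) = -1*(-2/3693) = 2/3693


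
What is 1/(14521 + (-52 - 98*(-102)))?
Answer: 1/24465 ≈ 4.0875e-5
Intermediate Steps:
1/(14521 + (-52 - 98*(-102))) = 1/(14521 + (-52 + 9996)) = 1/(14521 + 9944) = 1/24465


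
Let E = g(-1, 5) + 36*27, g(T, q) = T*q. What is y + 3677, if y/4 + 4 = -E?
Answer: -207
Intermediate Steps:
E = 967 (E = -1*5 + 36*27 = -5 + 972 = 967)
y = -3884 (y = -16 + 4*(-1*967) = -16 + 4*(-967) = -16 - 3868 = -3884)
y + 3677 = -3884 + 3677 = -207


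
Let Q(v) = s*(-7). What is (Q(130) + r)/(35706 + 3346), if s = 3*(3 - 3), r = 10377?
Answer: 10377/39052 ≈ 0.26572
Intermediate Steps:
s = 0 (s = 3*0 = 0)
Q(v) = 0 (Q(v) = 0*(-7) = 0)
(Q(130) + r)/(35706 + 3346) = (0 + 10377)/(35706 + 3346) = 10377/39052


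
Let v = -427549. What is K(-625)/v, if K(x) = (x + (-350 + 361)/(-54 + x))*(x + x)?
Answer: -530482500/290305771 ≈ -1.8273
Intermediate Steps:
K(x) = 2*x*(x + 11/(-54 + x)) (K(x) = (x + 11/(-54 + x))*(2*x) = 2*x*(x + 11/(-54 + x)))
K(-625)/v = (2*(-625)*(11 + (-625)**2 - 54*(-625))/(-54 - 625))/(-427549) = (2*(-625)*(11 + 390625 + 33750)/(-679))*(-1/427549) = (2*(-625)*(-1/679)*424386)*(-1/427549) = (530482500/679)*(-1/427549) = -530482500/290305771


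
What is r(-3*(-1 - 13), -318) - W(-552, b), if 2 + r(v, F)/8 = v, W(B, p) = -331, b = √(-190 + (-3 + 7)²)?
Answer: 651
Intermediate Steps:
b = I*√174 (b = √(-190 + 4²) = √(-190 + 16) = √(-174) = I*√174 ≈ 13.191*I)
r(v, F) = -16 + 8*v
r(-3*(-1 - 13), -318) - W(-552, b) = (-16 + 8*(-3*(-1 - 13))) - 1*(-331) = (-16 + 8*(-3*(-14))) + 331 = (-16 + 8*42) + 331 = (-16 + 336) + 331 = 320 + 331 = 651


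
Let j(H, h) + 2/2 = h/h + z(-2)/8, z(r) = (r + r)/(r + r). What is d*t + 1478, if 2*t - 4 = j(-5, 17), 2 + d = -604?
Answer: 1825/8 ≈ 228.13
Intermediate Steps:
d = -606 (d = -2 - 604 = -606)
z(r) = 1 (z(r) = (2*r)/((2*r)) = (2*r)*(1/(2*r)) = 1)
j(H, h) = 1/8 (j(H, h) = -1 + (h/h + 1/8) = -1 + (1 + 1*(1/8)) = -1 + (1 + 1/8) = -1 + 9/8 = 1/8)
t = 33/16 (t = 2 + (1/2)*(1/8) = 2 + 1/16 = 33/16 ≈ 2.0625)
d*t + 1478 = -606*33/16 + 1478 = -9999/8 + 1478 = 1825/8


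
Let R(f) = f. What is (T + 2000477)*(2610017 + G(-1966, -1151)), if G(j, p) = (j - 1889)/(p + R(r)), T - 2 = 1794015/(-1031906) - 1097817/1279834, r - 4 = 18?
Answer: 1946278875821469291529256248/372758651272229 ≈ 5.2213e+12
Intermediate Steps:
r = 22 (r = 4 + 18 = 22)
T = -196887143876/330167095901 (T = 2 + (1794015/(-1031906) - 1097817/1279834) = 2 + (1794015*(-1/1031906) - 1097817*1/1279834) = 2 + (-1794015/1031906 - 1097817/1279834) = 2 - 857221335678/330167095901 = -196887143876/330167095901 ≈ -0.59633)
G(j, p) = (-1889 + j)/(22 + p) (G(j, p) = (j - 1889)/(p + 22) = (-1889 + j)/(22 + p))
(T + 2000477)*(2610017 + G(-1966, -1151)) = (-196887143876/330167095901 + 2000477)*(2610017 + (-1889 - 1966)/(22 - 1151)) = 660491484619600901*(2610017 - 3855/(-1129))/330167095901 = 660491484619600901*(2610017 - 1/1129*(-3855))/330167095901 = 660491484619600901*(2610017 + 3855/1129)/330167095901 = (660491484619600901/330167095901)*(2946713048/1129) = 1946278875821469291529256248/372758651272229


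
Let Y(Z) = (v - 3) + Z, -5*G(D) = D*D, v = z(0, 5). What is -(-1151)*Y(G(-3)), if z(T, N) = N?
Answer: 1151/5 ≈ 230.20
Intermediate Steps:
v = 5
G(D) = -D²/5 (G(D) = -D*D/5 = -D²/5)
Y(Z) = 2 + Z (Y(Z) = (5 - 3) + Z = 2 + Z)
-(-1151)*Y(G(-3)) = -(-1151)*(2 - ⅕*(-3)²) = -(-1151)*(2 - ⅕*9) = -(-1151)*(2 - 9/5) = -(-1151)/5 = -1*(-1151/5) = 1151/5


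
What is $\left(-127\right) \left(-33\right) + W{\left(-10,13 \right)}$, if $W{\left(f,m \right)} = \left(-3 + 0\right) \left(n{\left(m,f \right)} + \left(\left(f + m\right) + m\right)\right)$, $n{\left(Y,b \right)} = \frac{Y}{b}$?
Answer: $\frac{41469}{10} \approx 4146.9$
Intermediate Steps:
$W{\left(f,m \right)} = - 6 m - 3 f - \frac{3 m}{f}$ ($W{\left(f,m \right)} = \left(-3 + 0\right) \left(\frac{m}{f} + \left(\left(f + m\right) + m\right)\right) = - 3 \left(\frac{m}{f} + \left(f + 2 m\right)\right) = - 3 \left(f + 2 m + \frac{m}{f}\right) = - 6 m - 3 f - \frac{3 m}{f}$)
$\left(-127\right) \left(-33\right) + W{\left(-10,13 \right)} = \left(-127\right) \left(-33\right) - \left(48 - \frac{39}{10}\right) = 4191 - \left(48 - \frac{39}{10}\right) = 4191 + \left(-78 + 30 + \frac{39}{10}\right) = 4191 - \frac{441}{10} = \frac{41469}{10}$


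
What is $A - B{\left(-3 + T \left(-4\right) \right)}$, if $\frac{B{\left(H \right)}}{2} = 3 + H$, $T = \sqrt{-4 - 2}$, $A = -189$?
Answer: $-189 + 8 i \sqrt{6} \approx -189.0 + 19.596 i$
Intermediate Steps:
$T = i \sqrt{6}$ ($T = \sqrt{-6} = i \sqrt{6} \approx 2.4495 i$)
$B{\left(H \right)} = 6 + 2 H$ ($B{\left(H \right)} = 2 \left(3 + H\right) = 6 + 2 H$)
$A - B{\left(-3 + T \left(-4\right) \right)} = -189 - \left(6 + 2 \left(-3 + i \sqrt{6} \left(-4\right)\right)\right) = -189 - \left(6 + 2 \left(-3 - 4 i \sqrt{6}\right)\right) = -189 - \left(6 - \left(6 + 8 i \sqrt{6}\right)\right) = -189 - - 8 i \sqrt{6} = -189 + 8 i \sqrt{6}$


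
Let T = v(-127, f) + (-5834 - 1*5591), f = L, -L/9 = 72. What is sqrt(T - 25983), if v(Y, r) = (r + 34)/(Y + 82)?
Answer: I*sqrt(8413730)/15 ≈ 193.38*I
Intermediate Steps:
L = -648 (L = -9*72 = -648)
f = -648
v(Y, r) = (34 + r)/(82 + Y)
T = -513511/45 (T = (34 - 648)/(82 - 127) + (-5834 - 1*5591) = -614/(-45) + (-5834 - 5591) = -1/45*(-614) - 11425 = 614/45 - 11425 = -513511/45 ≈ -11411.)
sqrt(T - 25983) = sqrt(-513511/45 - 25983) = sqrt(-1682746/45) = I*sqrt(8413730)/15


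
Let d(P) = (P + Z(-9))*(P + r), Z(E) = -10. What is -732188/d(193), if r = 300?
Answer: -732188/90219 ≈ -8.1157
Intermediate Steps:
d(P) = (-10 + P)*(300 + P) (d(P) = (P - 10)*(P + 300) = (-10 + P)*(300 + P))
-732188/d(193) = -732188/(-3000 + 193² + 290*193) = -732188/(-3000 + 37249 + 55970) = -732188/90219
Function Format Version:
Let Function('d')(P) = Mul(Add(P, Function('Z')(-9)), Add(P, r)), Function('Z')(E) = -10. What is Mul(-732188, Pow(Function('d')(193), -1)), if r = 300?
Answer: Rational(-732188, 90219) ≈ -8.1157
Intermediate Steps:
Function('d')(P) = Mul(Add(-10, P), Add(300, P)) (Function('d')(P) = Mul(Add(P, -10), Add(P, 300)) = Mul(Add(-10, P), Add(300, P)))
Mul(-732188, Pow(Function('d')(193), -1)) = Mul(-732188, Pow(Add(-3000, Pow(193, 2), Mul(290, 193)), -1)) = Mul(-732188, Pow(Add(-3000, 37249, 55970), -1)) = Mul(-732188, Pow(90219, -1)) = Mul(-732188, Rational(1, 90219)) = Rational(-732188, 90219)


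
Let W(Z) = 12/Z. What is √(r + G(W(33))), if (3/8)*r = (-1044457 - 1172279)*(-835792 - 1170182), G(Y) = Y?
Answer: 2*√358701658989707/11 ≈ 3.4435e+6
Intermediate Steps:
r = 11857906082304 (r = 8*((-1044457 - 1172279)*(-835792 - 1170182))/3 = 8*(-2216736*(-2005974))/3 = (8/3)*4446714780864 = 11857906082304)
√(r + G(W(33))) = √(11857906082304 + 12/33) = √(11857906082304 + 12*(1/33)) = √(11857906082304 + 4/11) = √(130436966905348/11) = 2*√358701658989707/11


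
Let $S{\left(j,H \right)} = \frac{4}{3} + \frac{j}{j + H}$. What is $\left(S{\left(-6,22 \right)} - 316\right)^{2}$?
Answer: $\frac{57168721}{576} \approx 99251.0$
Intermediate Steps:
$S{\left(j,H \right)} = \frac{4}{3} + \frac{j}{H + j}$ ($S{\left(j,H \right)} = 4 \cdot \frac{1}{3} + \frac{j}{H + j} = \frac{4}{3} + \frac{j}{H + j}$)
$\left(S{\left(-6,22 \right)} - 316\right)^{2} = \left(\frac{4 \cdot 22 + 7 \left(-6\right)}{3 \left(22 - 6\right)} - 316\right)^{2} = \left(\frac{88 - 42}{3 \cdot 16} - 316\right)^{2} = \left(\frac{1}{3} \cdot \frac{1}{16} \cdot 46 - 316\right)^{2} = \left(\frac{23}{24} - 316\right)^{2} = \left(- \frac{7561}{24}\right)^{2} = \frac{57168721}{576}$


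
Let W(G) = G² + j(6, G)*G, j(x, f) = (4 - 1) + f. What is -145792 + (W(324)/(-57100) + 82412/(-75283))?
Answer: -156682680345573/1074664825 ≈ -1.4580e+5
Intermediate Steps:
j(x, f) = 3 + f
W(G) = G² + G*(3 + G) (W(G) = G² + (3 + G)*G = G² + G*(3 + G))
-145792 + (W(324)/(-57100) + 82412/(-75283)) = -145792 + ((324*(3 + 2*324))/(-57100) + 82412/(-75283)) = -145792 + ((324*(3 + 648))*(-1/57100) + 82412*(-1/75283)) = -145792 + ((324*651)*(-1/57100) - 82412/75283) = -145792 + (210924*(-1/57100) - 82412/75283) = -145792 + (-52731/14275 - 82412/75283) = -145792 - 5146179173/1074664825 = -156682680345573/1074664825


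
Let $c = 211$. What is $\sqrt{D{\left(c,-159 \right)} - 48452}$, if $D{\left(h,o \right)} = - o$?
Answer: $i \sqrt{48293} \approx 219.76 i$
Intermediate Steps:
$\sqrt{D{\left(c,-159 \right)} - 48452} = \sqrt{\left(-1\right) \left(-159\right) - 48452} = \sqrt{159 - 48452} = \sqrt{-48293} = i \sqrt{48293}$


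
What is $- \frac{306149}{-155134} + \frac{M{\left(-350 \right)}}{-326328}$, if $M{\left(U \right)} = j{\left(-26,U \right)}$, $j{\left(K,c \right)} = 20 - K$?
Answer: $\frac{24974463677}{12656141988} \approx 1.9733$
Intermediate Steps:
$M{\left(U \right)} = 46$ ($M{\left(U \right)} = 20 - -26 = 20 + 26 = 46$)
$- \frac{306149}{-155134} + \frac{M{\left(-350 \right)}}{-326328} = - \frac{306149}{-155134} + \frac{46}{-326328} = \left(-306149\right) \left(- \frac{1}{155134}\right) + 46 \left(- \frac{1}{326328}\right) = \frac{306149}{155134} - \frac{23}{163164} = \frac{24974463677}{12656141988}$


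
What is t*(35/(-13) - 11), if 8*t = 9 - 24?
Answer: 1335/52 ≈ 25.673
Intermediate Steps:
t = -15/8 (t = (9 - 24)/8 = (⅛)*(-15) = -15/8 ≈ -1.8750)
t*(35/(-13) - 11) = -15*(35/(-13) - 11)/8 = -15*(35*(-1/13) - 11)/8 = -15*(-35/13 - 11)/8 = -15/8*(-178/13) = 1335/52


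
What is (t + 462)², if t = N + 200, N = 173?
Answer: 697225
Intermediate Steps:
t = 373 (t = 173 + 200 = 373)
(t + 462)² = (373 + 462)² = 835² = 697225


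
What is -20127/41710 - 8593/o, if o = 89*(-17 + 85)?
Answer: -240111317/126214460 ≈ -1.9024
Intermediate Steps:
o = 6052 (o = 89*68 = 6052)
-20127/41710 - 8593/o = -20127/41710 - 8593/6052 = -240111317/126214460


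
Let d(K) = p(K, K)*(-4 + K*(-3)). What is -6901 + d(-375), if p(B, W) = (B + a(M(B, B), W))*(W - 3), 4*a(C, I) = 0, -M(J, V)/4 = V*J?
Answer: 158894849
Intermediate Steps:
M(J, V) = -4*J*V (M(J, V) = -4*V*J = -4*J*V)
a(C, I) = 0 (a(C, I) = (1/4)*0 = 0)
p(B, W) = B*(-3 + W) (p(B, W) = (B + 0)*(W - 3) = B*(-3 + W))
d(K) = K*(-4 - 3*K)*(-3 + K) (d(K) = (K*(-3 + K))*(-4 + K*(-3)) = (K*(-3 + K))*(-4 - 3*K) = K*(-4 - 3*K)*(-3 + K))
-6901 + d(-375) = -6901 - 1*(-375)*(-3 - 375)*(4 + 3*(-375)) = -6901 - 1*(-375)*(-378)*(4 - 1125) = -6901 - 1*(-375)*(-378)*(-1121) = -6901 + 158901750 = 158894849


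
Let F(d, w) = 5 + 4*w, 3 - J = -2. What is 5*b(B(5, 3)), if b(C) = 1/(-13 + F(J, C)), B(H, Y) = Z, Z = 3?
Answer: 5/4 ≈ 1.2500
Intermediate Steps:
J = 5 (J = 3 - 1*(-2) = 3 + 2 = 5)
B(H, Y) = 3
b(C) = 1/(-8 + 4*C) (b(C) = 1/(-13 + (5 + 4*C)) = 1/(-8 + 4*C))
5*b(B(5, 3)) = 5*(1/(4*(-2 + 3))) = 5*((1/4)/1) = 5*((1/4)*1) = 5*(1/4) = 5/4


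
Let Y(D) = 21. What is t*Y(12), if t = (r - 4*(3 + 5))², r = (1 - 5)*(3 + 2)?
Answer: 56784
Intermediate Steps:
r = -20 (r = -4*5 = -20)
t = 2704 (t = (-20 - 4*(3 + 5))² = (-20 - 4*8)² = (-20 - 32)² = (-52)² = 2704)
t*Y(12) = 2704*21 = 56784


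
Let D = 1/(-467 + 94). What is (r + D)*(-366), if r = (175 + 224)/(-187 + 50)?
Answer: 54520824/51101 ≈ 1066.9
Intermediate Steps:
D = -1/373 (D = 1/(-373) = -1/373 ≈ -0.0026810)
r = -399/137 (r = 399/(-137) = 399*(-1/137) = -399/137 ≈ -2.9124)
(r + D)*(-366) = (-399/137 - 1/373)*(-366) = -148964/51101*(-366) = 54520824/51101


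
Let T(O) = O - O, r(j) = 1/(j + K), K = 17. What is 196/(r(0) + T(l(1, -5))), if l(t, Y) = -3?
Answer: 3332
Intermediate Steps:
r(j) = 1/(17 + j) (r(j) = 1/(j + 17) = 1/(17 + j))
T(O) = 0
196/(r(0) + T(l(1, -5))) = 196/(1/(17 + 0) + 0) = 196/(1/17 + 0) = 196/(1/17) = 196*17 = 3332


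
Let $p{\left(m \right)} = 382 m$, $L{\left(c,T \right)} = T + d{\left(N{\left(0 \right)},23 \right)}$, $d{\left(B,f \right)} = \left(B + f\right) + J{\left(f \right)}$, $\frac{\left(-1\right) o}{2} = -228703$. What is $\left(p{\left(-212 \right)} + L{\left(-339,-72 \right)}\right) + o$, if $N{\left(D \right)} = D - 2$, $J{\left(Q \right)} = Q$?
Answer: $376394$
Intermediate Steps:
$o = 457406$ ($o = \left(-2\right) \left(-228703\right) = 457406$)
$N{\left(D \right)} = -2 + D$ ($N{\left(D \right)} = D - 2 = -2 + D$)
$d{\left(B,f \right)} = B + 2 f$ ($d{\left(B,f \right)} = \left(B + f\right) + f = B + 2 f$)
$L{\left(c,T \right)} = 44 + T$ ($L{\left(c,T \right)} = T + \left(\left(-2 + 0\right) + 2 \cdot 23\right) = T + \left(-2 + 46\right) = T + 44 = 44 + T$)
$\left(p{\left(-212 \right)} + L{\left(-339,-72 \right)}\right) + o = \left(382 \left(-212\right) + \left(44 - 72\right)\right) + 457406 = \left(-80984 - 28\right) + 457406 = -81012 + 457406 = 376394$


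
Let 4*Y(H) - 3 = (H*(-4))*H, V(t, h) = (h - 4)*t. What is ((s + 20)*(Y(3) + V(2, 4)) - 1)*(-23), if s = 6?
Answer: 9913/2 ≈ 4956.5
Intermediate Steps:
V(t, h) = t*(-4 + h) (V(t, h) = (-4 + h)*t = t*(-4 + h))
Y(H) = ¾ - H² (Y(H) = ¾ + ((H*(-4))*H)/4 = ¾ + ((-4*H)*H)/4 = ¾ + (-4*H²)/4 = ¾ - H²)
((s + 20)*(Y(3) + V(2, 4)) - 1)*(-23) = ((6 + 20)*((¾ - 1*3²) + 2*(-4 + 4)) - 1)*(-23) = (26*((¾ - 1*9) + 2*0) - 1)*(-23) = (26*((¾ - 9) + 0) - 1)*(-23) = (26*(-33/4 + 0) - 1)*(-23) = (26*(-33/4) - 1)*(-23) = (-429/2 - 1)*(-23) = -431/2*(-23) = 9913/2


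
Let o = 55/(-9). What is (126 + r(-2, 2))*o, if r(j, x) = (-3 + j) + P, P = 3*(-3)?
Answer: -6160/9 ≈ -684.44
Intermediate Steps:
P = -9
r(j, x) = -12 + j (r(j, x) = (-3 + j) - 9 = -12 + j)
o = -55/9 (o = 55*(-⅑) = -55/9 ≈ -6.1111)
(126 + r(-2, 2))*o = (126 + (-12 - 2))*(-55/9) = (126 - 14)*(-55/9) = 112*(-55/9) = -6160/9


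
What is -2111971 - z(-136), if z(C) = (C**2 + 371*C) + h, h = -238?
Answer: -2079773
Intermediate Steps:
z(C) = -238 + C**2 + 371*C (z(C) = (C**2 + 371*C) - 238 = -238 + C**2 + 371*C)
-2111971 - z(-136) = -2111971 - (-238 + (-136)**2 + 371*(-136)) = -2111971 - (-238 + 18496 - 50456) = -2111971 - 1*(-32198) = -2111971 + 32198 = -2079773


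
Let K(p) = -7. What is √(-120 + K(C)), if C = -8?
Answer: I*√127 ≈ 11.269*I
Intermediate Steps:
√(-120 + K(C)) = √(-120 - 7) = √(-127) = I*√127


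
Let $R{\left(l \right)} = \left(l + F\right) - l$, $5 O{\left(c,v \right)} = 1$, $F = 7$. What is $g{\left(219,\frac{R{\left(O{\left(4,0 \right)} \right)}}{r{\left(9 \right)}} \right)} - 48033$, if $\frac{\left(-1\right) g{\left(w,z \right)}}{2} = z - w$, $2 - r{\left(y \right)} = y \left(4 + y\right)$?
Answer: $- \frac{5473411}{115} \approx -47595.0$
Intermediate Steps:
$O{\left(c,v \right)} = \frac{1}{5}$ ($O{\left(c,v \right)} = \frac{1}{5} \cdot 1 = \frac{1}{5}$)
$r{\left(y \right)} = 2 - y \left(4 + y\right)$
$R{\left(l \right)} = 7$ ($R{\left(l \right)} = \left(l + 7\right) - l = \left(7 + l\right) - l = 7$)
$g{\left(w,z \right)} = - 2 z + 2 w$ ($g{\left(w,z \right)} = - 2 \left(z - w\right) = - 2 z + 2 w$)
$g{\left(219,\frac{R{\left(O{\left(4,0 \right)} \right)}}{r{\left(9 \right)}} \right)} - 48033 = \left(- 2 \frac{7}{2 - 9^{2} - 36} + 2 \cdot 219\right) - 48033 = \left(- 2 \frac{7}{2 - 81 - 36} + 438\right) - 48033 = \left(- 2 \frac{7}{-115} + 438\right) - 48033 = \left(- 2 \cdot 7 \left(- \frac{1}{115}\right) + 438\right) - 48033 = \left(\left(-2\right) \left(- \frac{7}{115}\right) + 438\right) - 48033 = \left(\frac{14}{115} + 438\right) - 48033 = \frac{50384}{115} - 48033 = - \frac{5473411}{115}$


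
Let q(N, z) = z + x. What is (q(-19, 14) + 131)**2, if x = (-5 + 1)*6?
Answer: 14641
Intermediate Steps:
x = -24 (x = -4*6 = -24)
q(N, z) = -24 + z (q(N, z) = z - 24 = -24 + z)
(q(-19, 14) + 131)**2 = ((-24 + 14) + 131)**2 = (-10 + 131)**2 = 121**2 = 14641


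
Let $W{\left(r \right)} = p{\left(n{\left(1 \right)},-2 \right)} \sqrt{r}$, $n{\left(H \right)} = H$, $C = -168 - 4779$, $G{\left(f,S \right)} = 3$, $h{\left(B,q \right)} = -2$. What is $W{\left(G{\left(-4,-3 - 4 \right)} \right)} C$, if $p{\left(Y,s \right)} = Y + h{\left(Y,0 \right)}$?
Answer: $4947 \sqrt{3} \approx 8568.5$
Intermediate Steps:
$C = -4947$
$p{\left(Y,s \right)} = -2 + Y$ ($p{\left(Y,s \right)} = Y - 2 = -2 + Y$)
$W{\left(r \right)} = - \sqrt{r}$ ($W{\left(r \right)} = \left(-2 + 1\right) \sqrt{r} = - \sqrt{r}$)
$W{\left(G{\left(-4,-3 - 4 \right)} \right)} C = - \sqrt{3} \left(-4947\right) = 4947 \sqrt{3}$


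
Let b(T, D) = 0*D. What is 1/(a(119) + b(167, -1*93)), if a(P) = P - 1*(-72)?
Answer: 1/191 ≈ 0.0052356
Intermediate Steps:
b(T, D) = 0
a(P) = 72 + P (a(P) = P + 72 = 72 + P)
1/(a(119) + b(167, -1*93)) = 1/((72 + 119) + 0) = 1/(191 + 0) = 1/191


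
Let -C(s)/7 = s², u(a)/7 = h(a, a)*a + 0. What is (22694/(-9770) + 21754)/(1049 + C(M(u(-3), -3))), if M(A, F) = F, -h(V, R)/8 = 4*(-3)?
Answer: 106256943/4816610 ≈ 22.061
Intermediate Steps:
h(V, R) = 96 (h(V, R) = -32*(-3) = -8*(-12) = 96)
u(a) = 672*a (u(a) = 7*(96*a + 0) = 7*(96*a) = 672*a)
C(s) = -7*s²
(22694/(-9770) + 21754)/(1049 + C(M(u(-3), -3))) = (22694/(-9770) + 21754)/(1049 - 7*(-3)²) = (22694*(-1/9770) + 21754)/(1049 - 7*9) = (-11347/4885 + 21754)/(1049 - 63) = (106256943/4885)/986 = (106256943/4885)*(1/986) = 106256943/4816610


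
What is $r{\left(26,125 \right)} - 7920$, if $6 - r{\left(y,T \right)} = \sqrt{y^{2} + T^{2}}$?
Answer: $-7914 - \sqrt{16301} \approx -8041.7$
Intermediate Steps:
$r{\left(y,T \right)} = 6 - \sqrt{T^{2} + y^{2}}$ ($r{\left(y,T \right)} = 6 - \sqrt{y^{2} + T^{2}} = 6 - \sqrt{T^{2} + y^{2}}$)
$r{\left(26,125 \right)} - 7920 = \left(6 - \sqrt{125^{2} + 26^{2}}\right) - 7920 = \left(6 - \sqrt{15625 + 676}\right) - 7920 = \left(6 - \sqrt{16301}\right) - 7920 = -7914 - \sqrt{16301}$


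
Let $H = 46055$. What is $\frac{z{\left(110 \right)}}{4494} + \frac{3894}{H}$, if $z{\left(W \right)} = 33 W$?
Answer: $\frac{30779881}{34495195} \approx 0.89229$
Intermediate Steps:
$\frac{z{\left(110 \right)}}{4494} + \frac{3894}{H} = \frac{33 \cdot 110}{4494} + \frac{3894}{46055} = 3630 \cdot \frac{1}{4494} + 3894 \cdot \frac{1}{46055} = \frac{605}{749} + \frac{3894}{46055} = \frac{30779881}{34495195}$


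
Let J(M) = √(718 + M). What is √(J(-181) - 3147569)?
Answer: √(-3147569 + √537) ≈ 1774.1*I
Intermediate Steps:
√(J(-181) - 3147569) = √(√(718 - 181) - 3147569) = √(√537 - 3147569) = √(-3147569 + √537)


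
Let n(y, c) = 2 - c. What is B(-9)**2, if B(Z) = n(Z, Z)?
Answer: 121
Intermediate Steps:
B(Z) = 2 - Z
B(-9)**2 = (2 - 1*(-9))**2 = (2 + 9)**2 = 11**2 = 121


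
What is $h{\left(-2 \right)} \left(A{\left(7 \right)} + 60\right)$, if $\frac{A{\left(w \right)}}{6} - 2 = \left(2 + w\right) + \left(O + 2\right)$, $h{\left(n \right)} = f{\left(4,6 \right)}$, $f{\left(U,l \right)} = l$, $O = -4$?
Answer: $684$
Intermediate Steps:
$h{\left(n \right)} = 6$
$A{\left(w \right)} = 12 + 6 w$ ($A{\left(w \right)} = 12 + 6 \left(\left(2 + w\right) + \left(-4 + 2\right)\right) = 12 + 6 \left(\left(2 + w\right) - 2\right) = 12 + 6 w$)
$h{\left(-2 \right)} \left(A{\left(7 \right)} + 60\right) = 6 \left(\left(12 + 6 \cdot 7\right) + 60\right) = 6 \left(\left(12 + 42\right) + 60\right) = 6 \left(54 + 60\right) = 6 \cdot 114 = 684$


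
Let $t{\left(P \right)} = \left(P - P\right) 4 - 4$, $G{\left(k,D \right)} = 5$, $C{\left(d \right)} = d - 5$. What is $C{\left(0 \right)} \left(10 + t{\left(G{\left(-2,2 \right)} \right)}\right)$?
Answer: $-30$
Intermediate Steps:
$C{\left(d \right)} = -5 + d$ ($C{\left(d \right)} = d - 5 = -5 + d$)
$t{\left(P \right)} = -4$ ($t{\left(P \right)} = 0 \cdot 4 - 4 = 0 - 4 = -4$)
$C{\left(0 \right)} \left(10 + t{\left(G{\left(-2,2 \right)} \right)}\right) = \left(-5 + 0\right) \left(10 - 4\right) = \left(-5\right) 6 = -30$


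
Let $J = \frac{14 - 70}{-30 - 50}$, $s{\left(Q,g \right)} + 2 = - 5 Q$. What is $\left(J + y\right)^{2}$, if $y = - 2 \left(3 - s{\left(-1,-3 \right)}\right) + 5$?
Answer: $\frac{3249}{100} \approx 32.49$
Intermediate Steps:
$s{\left(Q,g \right)} = -2 - 5 Q$
$J = \frac{7}{10}$ ($J = - \frac{56}{-80} = \left(-56\right) \left(- \frac{1}{80}\right) = \frac{7}{10} \approx 0.7$)
$y = 5$ ($y = - 2 \left(3 - \left(-2 - -5\right)\right) + 5 = - 2 \left(3 - \left(-2 + 5\right)\right) + 5 = - 2 \left(3 - 3\right) + 5 = \left(-2\right) 0 + 5 = 0 + 5 = 5$)
$\left(J + y\right)^{2} = \left(\frac{7}{10} + 5\right)^{2} = \left(\frac{57}{10}\right)^{2} = \frac{3249}{100}$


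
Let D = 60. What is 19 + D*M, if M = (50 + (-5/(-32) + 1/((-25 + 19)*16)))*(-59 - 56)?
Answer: -1383949/4 ≈ -3.4599e+5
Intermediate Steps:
M = -276805/48 (M = (50 + (-5*(-1/32) + (1/16)/(-6)))*(-115) = (50 + (5/32 - ⅙*1/16))*(-115) = (50 + (5/32 - 1/96))*(-115) = (50 + 7/48)*(-115) = (2407/48)*(-115) = -276805/48 ≈ -5766.8)
19 + D*M = 19 + 60*(-276805/48) = 19 - 1384025/4 = -1383949/4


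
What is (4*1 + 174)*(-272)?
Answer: -48416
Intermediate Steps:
(4*1 + 174)*(-272) = (4 + 174)*(-272) = 178*(-272) = -48416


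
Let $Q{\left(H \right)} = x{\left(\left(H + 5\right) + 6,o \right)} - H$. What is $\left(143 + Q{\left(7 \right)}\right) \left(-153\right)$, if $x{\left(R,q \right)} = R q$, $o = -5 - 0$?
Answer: $-7038$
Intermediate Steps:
$o = -5$ ($o = -5 + 0 = -5$)
$Q{\left(H \right)} = -55 - 6 H$ ($Q{\left(H \right)} = \left(\left(H + 5\right) + 6\right) \left(-5\right) - H = \left(\left(5 + H\right) + 6\right) \left(-5\right) - H = \left(11 + H\right) \left(-5\right) - H = \left(-55 - 5 H\right) - H = -55 - 6 H$)
$\left(143 + Q{\left(7 \right)}\right) \left(-153\right) = \left(143 - 97\right) \left(-153\right) = 46 \left(-153\right) = -7038$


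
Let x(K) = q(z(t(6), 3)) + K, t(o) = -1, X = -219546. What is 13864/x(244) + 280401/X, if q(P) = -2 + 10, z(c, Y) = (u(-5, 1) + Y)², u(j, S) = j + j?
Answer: 82586797/1536822 ≈ 53.739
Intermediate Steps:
u(j, S) = 2*j
z(c, Y) = (-10 + Y)² (z(c, Y) = (2*(-5) + Y)² = (-10 + Y)²)
q(P) = 8
x(K) = 8 + K
13864/x(244) + 280401/X = 13864/(8 + 244) + 280401/(-219546) = 13864/252 + 280401*(-1/219546) = 13864*(1/252) - 93467/73182 = 3466/63 - 93467/73182 = 82586797/1536822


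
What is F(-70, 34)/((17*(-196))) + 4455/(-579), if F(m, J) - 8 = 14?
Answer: -2476133/321538 ≈ -7.7009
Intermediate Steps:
F(m, J) = 22 (F(m, J) = 8 + 14 = 22)
F(-70, 34)/((17*(-196))) + 4455/(-579) = 22/((17*(-196))) + 4455/(-579) = 22/(-3332) + 4455*(-1/579) = 22*(-1/3332) - 1485/193 = -11/1666 - 1485/193 = -2476133/321538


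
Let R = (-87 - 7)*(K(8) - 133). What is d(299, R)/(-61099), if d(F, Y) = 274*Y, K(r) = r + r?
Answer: -3013452/61099 ≈ -49.321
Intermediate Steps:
K(r) = 2*r
R = 10998 (R = (-87 - 7)*(2*8 - 133) = -94*(16 - 133) = -94*(-117) = 10998)
d(299, R)/(-61099) = (274*10998)/(-61099) = 3013452*(-1/61099) = -3013452/61099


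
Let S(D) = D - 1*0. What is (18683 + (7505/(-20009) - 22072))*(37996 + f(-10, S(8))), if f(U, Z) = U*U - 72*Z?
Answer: -2544531585120/20009 ≈ -1.2717e+8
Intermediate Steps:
S(D) = D (S(D) = D + 0 = D)
f(U, Z) = U² - 72*Z
(18683 + (7505/(-20009) - 22072))*(37996 + f(-10, S(8))) = (18683 + (7505/(-20009) - 22072))*(37996 + ((-10)² - 72*8)) = (18683 + (7505*(-1/20009) - 22072))*(37996 + (100 - 576)) = (18683 + (-7505/20009 - 22072))*(37996 - 476) = (18683 - 441646153/20009)*37520 = -67818006/20009*37520 = -2544531585120/20009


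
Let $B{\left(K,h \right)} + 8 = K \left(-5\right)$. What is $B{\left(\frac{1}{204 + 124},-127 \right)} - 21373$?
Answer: $- \frac{7012973}{328} \approx -21381.0$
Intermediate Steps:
$B{\left(K,h \right)} = -8 - 5 K$ ($B{\left(K,h \right)} = -8 + K \left(-5\right) = -8 - 5 K$)
$B{\left(\frac{1}{204 + 124},-127 \right)} - 21373 = \left(-8 - \frac{5}{204 + 124}\right) - 21373 = \left(-8 - \frac{5}{328}\right) - 21373 = - \frac{2629}{328} - 21373 = - \frac{7012973}{328}$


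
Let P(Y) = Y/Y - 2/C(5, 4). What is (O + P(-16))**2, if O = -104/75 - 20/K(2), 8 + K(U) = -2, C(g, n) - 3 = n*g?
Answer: 6932689/2975625 ≈ 2.3298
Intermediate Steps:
C(g, n) = 3 + g*n (C(g, n) = 3 + n*g = 3 + g*n)
K(U) = -10 (K(U) = -8 - 2 = -10)
P(Y) = 21/23 (P(Y) = Y/Y - 2/(3 + 5*4) = 1 - 2/(3 + 20) = 1 - 2/23 = 21/23)
O = 46/75 (O = -104/75 - 20/(-10) = -104*1/75 - 20*(-1/10) = -104/75 + 2 = 46/75 ≈ 0.61333)
(O + P(-16))**2 = (46/75 + 21/23)**2 = (2633/1725)**2 = 6932689/2975625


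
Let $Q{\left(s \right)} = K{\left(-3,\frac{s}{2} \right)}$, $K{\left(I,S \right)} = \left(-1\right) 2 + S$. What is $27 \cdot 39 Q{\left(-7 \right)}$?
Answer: $- \frac{11583}{2} \approx -5791.5$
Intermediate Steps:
$K{\left(I,S \right)} = -2 + S$
$Q{\left(s \right)} = -2 + \frac{s}{2}$
$27 \cdot 39 Q{\left(-7 \right)} = 27 \cdot 39 \left(-2 + \frac{1}{2} \left(-7\right)\right) = 1053 \left(-2 - \frac{7}{2}\right) = 1053 \left(- \frac{11}{2}\right) = - \frac{11583}{2}$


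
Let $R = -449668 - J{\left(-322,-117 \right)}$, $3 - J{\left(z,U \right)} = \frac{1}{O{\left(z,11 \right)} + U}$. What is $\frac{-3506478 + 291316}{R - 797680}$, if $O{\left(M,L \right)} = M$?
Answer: $\frac{705728059}{273793545} \approx 2.5776$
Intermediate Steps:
$J{\left(z,U \right)} = 3 - \frac{1}{U + z}$ ($J{\left(z,U \right)} = 3 - \frac{1}{z + U} = 3 - \frac{1}{U + z}$)
$R = - \frac{197405570}{439}$ ($R = -449668 - \frac{-1 + 3 \left(-117\right) + 3 \left(-322\right)}{-117 - 322} = -449668 - \frac{-1 - 351 - 966}{-439} = -449668 - \left(- \frac{1}{439}\right) \left(-1318\right) = -449668 - \frac{1318}{439} = - \frac{197405570}{439} \approx -4.4967 \cdot 10^{5}$)
$\frac{-3506478 + 291316}{R - 797680} = \frac{-3506478 + 291316}{- \frac{197405570}{439} - 797680} = - \frac{3215162}{- \frac{547587090}{439}} = \left(-3215162\right) \left(- \frac{439}{547587090}\right) = \frac{705728059}{273793545}$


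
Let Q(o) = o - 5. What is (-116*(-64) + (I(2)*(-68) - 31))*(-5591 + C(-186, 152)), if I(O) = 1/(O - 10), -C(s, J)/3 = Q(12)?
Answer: -41537218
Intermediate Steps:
Q(o) = -5 + o
C(s, J) = -21 (C(s, J) = -3*(-5 + 12) = -3*7 = -21)
I(O) = 1/(-10 + O)
(-116*(-64) + (I(2)*(-68) - 31))*(-5591 + C(-186, 152)) = (-116*(-64) + (-68/(-10 + 2) - 31))*(-5591 - 21) = (7424 + (-68/(-8) - 31))*(-5612) = (7424 + (-1/8*(-68) - 31))*(-5612) = (7424 + (17/2 - 31))*(-5612) = (7424 - 45/2)*(-5612) = (14803/2)*(-5612) = -41537218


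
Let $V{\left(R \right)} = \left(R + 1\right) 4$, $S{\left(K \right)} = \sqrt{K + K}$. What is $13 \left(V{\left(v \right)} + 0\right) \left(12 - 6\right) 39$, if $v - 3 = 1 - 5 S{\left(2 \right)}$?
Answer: $-60840$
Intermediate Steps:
$S{\left(K \right)} = \sqrt{2} \sqrt{K}$ ($S{\left(K \right)} = \sqrt{2 K} = \sqrt{2} \sqrt{K}$)
$v = -6$ ($v = 3 + \left(1 - 5 \sqrt{2} \sqrt{2}\right) = 3 + \left(1 - 10\right) = 3 - 9 = -6$)
$V{\left(R \right)} = 4 + 4 R$ ($V{\left(R \right)} = \left(1 + R\right) 4 = 4 + 4 R$)
$13 \left(V{\left(v \right)} + 0\right) \left(12 - 6\right) 39 = 13 \left(\left(4 + 4 \left(-6\right)\right) + 0\right) \left(12 - 6\right) 39 = 13 \left(\left(4 - 24\right) + 0\right) 6 \cdot 39 = 13 \left(-20 + 0\right) 6 \cdot 39 = 13 \left(\left(-20\right) 6\right) 39 = 13 \left(-120\right) 39 = \left(-1560\right) 39 = -60840$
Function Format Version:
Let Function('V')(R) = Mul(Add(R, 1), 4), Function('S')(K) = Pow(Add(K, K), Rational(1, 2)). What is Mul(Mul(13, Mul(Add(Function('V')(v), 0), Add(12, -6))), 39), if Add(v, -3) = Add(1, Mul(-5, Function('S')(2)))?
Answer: -60840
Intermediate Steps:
Function('S')(K) = Mul(Pow(2, Rational(1, 2)), Pow(K, Rational(1, 2))) (Function('S')(K) = Pow(Mul(2, K), Rational(1, 2)) = Mul(Pow(2, Rational(1, 2)), Pow(K, Rational(1, 2))))
v = -6 (v = Add(3, Add(1, Mul(-5, Mul(Pow(2, Rational(1, 2)), Pow(2, Rational(1, 2)))))) = Add(3, Add(1, Mul(-5, 2))) = Add(3, Add(1, -10)) = Add(3, -9) = -6)
Function('V')(R) = Add(4, Mul(4, R)) (Function('V')(R) = Mul(Add(1, R), 4) = Add(4, Mul(4, R)))
Mul(Mul(13, Mul(Add(Function('V')(v), 0), Add(12, -6))), 39) = Mul(Mul(13, Mul(Add(Add(4, Mul(4, -6)), 0), Add(12, -6))), 39) = Mul(Mul(13, Mul(Add(Add(4, -24), 0), 6)), 39) = Mul(Mul(13, Mul(Add(-20, 0), 6)), 39) = Mul(Mul(13, Mul(-20, 6)), 39) = Mul(Mul(13, -120), 39) = Mul(-1560, 39) = -60840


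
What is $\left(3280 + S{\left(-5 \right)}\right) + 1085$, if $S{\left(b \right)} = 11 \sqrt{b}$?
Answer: $4365 + 11 i \sqrt{5} \approx 4365.0 + 24.597 i$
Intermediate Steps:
$\left(3280 + S{\left(-5 \right)}\right) + 1085 = \left(3280 + 11 \sqrt{-5}\right) + 1085 = \left(3280 + 11 i \sqrt{5}\right) + 1085 = 4365 + 11 i \sqrt{5}$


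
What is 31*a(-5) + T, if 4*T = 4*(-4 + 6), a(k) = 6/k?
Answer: -176/5 ≈ -35.200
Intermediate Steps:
T = 2 (T = (4*(-4 + 6))/4 = (4*2)/4 = (¼)*8 = 2)
31*a(-5) + T = 31*(6/(-5)) + 2 = 31*(6*(-⅕)) + 2 = 31*(-6/5) + 2 = -186/5 + 2 = -176/5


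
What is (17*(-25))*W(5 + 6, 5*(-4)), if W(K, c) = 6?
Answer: -2550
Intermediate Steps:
(17*(-25))*W(5 + 6, 5*(-4)) = (17*(-25))*6 = -425*6 = -2550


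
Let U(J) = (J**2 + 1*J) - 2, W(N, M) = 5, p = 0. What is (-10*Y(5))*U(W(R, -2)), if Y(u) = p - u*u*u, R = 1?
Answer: 35000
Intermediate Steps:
U(J) = -2 + J + J**2 (U(J) = (J**2 + J) - 2 = (J + J**2) - 2 = -2 + J + J**2)
Y(u) = -u**3 (Y(u) = 0 - u*u*u = 0 - u**2*u = 0 - u**3 = -u**3)
(-10*Y(5))*U(W(R, -2)) = (-(-10)*5**3)*(-2 + 5 + 5**2) = (-(-10)*125)*(-2 + 5 + 25) = -10*(-125)*28 = 1250*28 = 35000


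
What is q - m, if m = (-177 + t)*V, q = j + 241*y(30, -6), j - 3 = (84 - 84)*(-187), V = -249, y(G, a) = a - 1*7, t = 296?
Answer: 26501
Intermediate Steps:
y(G, a) = -7 + a (y(G, a) = a - 7 = -7 + a)
j = 3 (j = 3 + (84 - 84)*(-187) = 3 + 0*(-187) = 3 + 0 = 3)
q = -3130 (q = 3 + 241*(-7 - 6) = 3 + 241*(-13) = 3 - 3133 = -3130)
m = -29631 (m = (-177 + 296)*(-249) = 119*(-249) = -29631)
q - m = -3130 - 1*(-29631) = -3130 + 29631 = 26501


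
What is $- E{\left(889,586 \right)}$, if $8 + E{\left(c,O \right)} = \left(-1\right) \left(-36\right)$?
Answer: $-28$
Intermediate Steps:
$E{\left(c,O \right)} = 28$ ($E{\left(c,O \right)} = -8 - -36 = -8 + 36 = 28$)
$- E{\left(889,586 \right)} = \left(-1\right) 28 = -28$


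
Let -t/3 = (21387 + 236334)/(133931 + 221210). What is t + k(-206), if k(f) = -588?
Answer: -209596071/355141 ≈ -590.18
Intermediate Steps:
t = -773163/355141 (t = -3*(21387 + 236334)/(133931 + 221210) = -773163/355141 ≈ -2.1771)
t + k(-206) = -773163/355141 - 588 = -209596071/355141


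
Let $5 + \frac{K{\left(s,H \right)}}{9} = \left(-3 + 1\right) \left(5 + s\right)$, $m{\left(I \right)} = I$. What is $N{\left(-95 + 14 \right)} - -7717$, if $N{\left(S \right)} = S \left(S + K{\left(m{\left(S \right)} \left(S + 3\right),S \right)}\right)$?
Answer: $9236857$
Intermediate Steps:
$K{\left(s,H \right)} = -135 - 18 s$ ($K{\left(s,H \right)} = -45 + 9 \left(-3 + 1\right) \left(5 + s\right) = -45 + 9 \left(- 2 \left(5 + s\right)\right) = -45 + 9 \left(-10 - 2 s\right) = -45 - \left(90 + 18 s\right) = -135 - 18 s$)
$N{\left(S \right)} = S \left(-135 + S - 18 S \left(3 + S\right)\right)$ ($N{\left(S \right)} = S \left(S - \left(135 + 18 S \left(S + 3\right)\right)\right) = S \left(S - \left(135 + 18 S \left(3 + S\right)\right)\right) = S \left(-135 + S - 18 S \left(3 + S\right)\right)$)
$N{\left(-95 + 14 \right)} - -7717 = - \left(-95 + 14\right) \left(135 - \left(-95 + 14\right) + 18 \left(-95 + 14\right) \left(3 + \left(-95 + 14\right)\right)\right) - -7717 = \left(-1\right) \left(-81\right) \left(135 - -81 + 18 \left(-81\right) \left(3 - 81\right)\right) + 7717 = \left(-1\right) \left(-81\right) \left(135 + 81 + 18 \left(-81\right) \left(-78\right)\right) + 7717 = \left(-1\right) \left(-81\right) \left(135 + 81 + 113724\right) + 7717 = \left(-1\right) \left(-81\right) 113940 + 7717 = 9229140 + 7717 = 9236857$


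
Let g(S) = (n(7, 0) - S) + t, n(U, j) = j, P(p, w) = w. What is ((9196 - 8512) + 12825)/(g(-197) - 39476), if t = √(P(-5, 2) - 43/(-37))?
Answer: -727145941/2114262000 - 1501*√481/2114262000 ≈ -0.34394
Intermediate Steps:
t = 3*√481/37 (t = √(2 - 43/(-37)) = √(2 - 43*(-1/37)) = √(2 + 43/37) = √(117/37) = 3*√481/37 ≈ 1.7782)
g(S) = -S + 3*√481/37 (g(S) = (0 - S) + 3*√481/37 = -S + 3*√481/37)
((9196 - 8512) + 12825)/(g(-197) - 39476) = ((9196 - 8512) + 12825)/((-1*(-197) + 3*√481/37) - 39476) = (684 + 12825)/((197 + 3*√481/37) - 39476) = 13509/(-39279 + 3*√481/37)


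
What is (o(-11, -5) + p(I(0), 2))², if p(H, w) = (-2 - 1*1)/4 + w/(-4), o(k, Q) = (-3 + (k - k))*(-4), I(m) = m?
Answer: 1849/16 ≈ 115.56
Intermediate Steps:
o(k, Q) = 12 (o(k, Q) = (-3 + 0)*(-4) = -3*(-4) = 12)
p(H, w) = -¾ - w/4 (p(H, w) = (-2 - 1)*(¼) + w*(-¼) = -3*¼ - w/4 = -¾ - w/4)
(o(-11, -5) + p(I(0), 2))² = (12 + (-¾ - ¼*2))² = (12 + (-¾ - ½))² = (12 - 5/4)² = (43/4)² = 1849/16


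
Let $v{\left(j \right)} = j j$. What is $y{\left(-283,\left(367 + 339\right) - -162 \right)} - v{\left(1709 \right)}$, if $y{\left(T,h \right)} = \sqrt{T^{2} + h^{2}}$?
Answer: $-2920681 + \sqrt{833513} \approx -2.9198 \cdot 10^{6}$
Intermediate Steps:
$v{\left(j \right)} = j^{2}$
$y{\left(-283,\left(367 + 339\right) - -162 \right)} - v{\left(1709 \right)} = \sqrt{\left(-283\right)^{2} + \left(\left(367 + 339\right) - -162\right)^{2}} - 1709^{2} = \sqrt{80089 + \left(706 + 162\right)^{2}} - 2920681 = \sqrt{80089 + 868^{2}} - 2920681 = \sqrt{80089 + 753424} - 2920681 = \sqrt{833513} - 2920681 = -2920681 + \sqrt{833513}$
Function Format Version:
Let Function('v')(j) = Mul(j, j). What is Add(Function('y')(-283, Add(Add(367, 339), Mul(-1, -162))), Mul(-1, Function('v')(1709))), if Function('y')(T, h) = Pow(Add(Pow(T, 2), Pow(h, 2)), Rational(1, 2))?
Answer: Add(-2920681, Pow(833513, Rational(1, 2))) ≈ -2.9198e+6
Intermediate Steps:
Function('v')(j) = Pow(j, 2)
Add(Function('y')(-283, Add(Add(367, 339), Mul(-1, -162))), Mul(-1, Function('v')(1709))) = Add(Pow(Add(Pow(-283, 2), Pow(Add(Add(367, 339), Mul(-1, -162)), 2)), Rational(1, 2)), Mul(-1, Pow(1709, 2))) = Add(Pow(Add(80089, Pow(Add(706, 162), 2)), Rational(1, 2)), Mul(-1, 2920681)) = Add(Pow(Add(80089, Pow(868, 2)), Rational(1, 2)), -2920681) = Add(Pow(Add(80089, 753424), Rational(1, 2)), -2920681) = Add(Pow(833513, Rational(1, 2)), -2920681) = Add(-2920681, Pow(833513, Rational(1, 2)))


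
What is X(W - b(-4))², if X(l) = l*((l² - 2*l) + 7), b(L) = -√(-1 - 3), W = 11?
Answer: 671028 + 1342096*I ≈ 6.7103e+5 + 1.3421e+6*I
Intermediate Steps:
b(L) = -2*I (b(L) = -√(-4) = -2*I)
X(l) = l*(7 + l² - 2*l)
X(W - b(-4))² = ((11 - (-2)*I)*(7 + (11 - (-2)*I)² - 2*(11 - (-2)*I)))² = ((11 + 2*I)*(7 + (11 + 2*I)² - 2*(11 + 2*I)))² = ((11 + 2*I)*(7 + (11 + 2*I)² + (-22 - 4*I)))² = ((11 + 2*I)*(-15 + (11 + 2*I)² - 4*I))² = (11 + 2*I)²*(-15 + (11 + 2*I)² - 4*I)²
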